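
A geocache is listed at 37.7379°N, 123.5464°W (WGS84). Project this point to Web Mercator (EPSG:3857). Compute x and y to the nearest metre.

x -13753122 m, y 4542466 m

Web Mercator is spherical with R = a = 6378137 m.
x = R·λ = 6378137 × -2.156291459 = -13753122.337 m.
y = R·ln tan(π/4 + φ/2) = 6378137 × 0.712193193 = 4542465.753 m.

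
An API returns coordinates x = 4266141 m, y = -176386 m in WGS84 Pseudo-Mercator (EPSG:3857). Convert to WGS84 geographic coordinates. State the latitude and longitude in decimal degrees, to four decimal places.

R = 6378137 m. λ = x/R = 38.32339665°.
φ = 2·arctan(exp(y/R)) − 90° = 2·arctan(0.97272) − 90° = -1.58430047°.

lat -1.5843°, lon 38.3234°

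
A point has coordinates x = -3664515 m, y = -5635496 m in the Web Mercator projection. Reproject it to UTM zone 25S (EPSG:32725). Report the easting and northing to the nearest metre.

E 506382 m, N 5007193 m

Web Mercator inverse (R = 6378137 m) → φ = -45.08869802°, λ = -32.91889833°.
UTM 25S forward: E = 506382.182 m, N = 5007193.098 m.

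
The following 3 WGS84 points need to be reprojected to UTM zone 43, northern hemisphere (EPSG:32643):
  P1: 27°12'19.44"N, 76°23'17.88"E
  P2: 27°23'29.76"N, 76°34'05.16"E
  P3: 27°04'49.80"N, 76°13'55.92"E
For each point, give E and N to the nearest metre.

P1: E 637497 m, N 3009947 m; P2: E 655048 m, N 3030786 m; P3: E 622171 m, N 2995950 m

UTM zone 43N: λ₀ = 75°, k₀ = 0.9996.
P1 (27.2054°, 76.3883°) → (637497.191, 3009947.188) m.
P2 (27.3916°, 76.5681°) → (655048.039, 3030786.051) m.
P3 (27.0805°, 76.2322°) → (622171.336, 2995949.523) m.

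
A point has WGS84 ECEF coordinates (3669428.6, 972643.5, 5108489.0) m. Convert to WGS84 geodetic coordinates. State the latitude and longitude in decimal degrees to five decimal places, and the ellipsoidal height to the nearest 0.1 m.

lat 53.56780°, lon 14.84580°, h 207.2 m

λ = atan2(Y, X) = 14.84580035°; p = √(X²+Y²) = 3796148.3 m.
Bowring's method on WGS84 (a = 6378137 m, b = 6356752.314 m) gives φ = 53.56780002°, h = 207.1504 m.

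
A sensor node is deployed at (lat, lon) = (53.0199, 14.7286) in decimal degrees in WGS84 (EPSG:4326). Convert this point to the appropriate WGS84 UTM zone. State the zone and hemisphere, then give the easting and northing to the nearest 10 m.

Zone 33N: E 481790 m, N 5874520 m

Longitude 14.7286° lies in the 6° band [12°, 18°), giving zone 33; latitude is north of the equator, so 33N.
Zone 33 central meridian λ₀ = 6×33 − 183 = 15°; Δλ = -0.2714°.
Transverse Mercator on WGS84 with k₀ = 0.9996 gives E = 481794.639 m, N = 5874518.687 m.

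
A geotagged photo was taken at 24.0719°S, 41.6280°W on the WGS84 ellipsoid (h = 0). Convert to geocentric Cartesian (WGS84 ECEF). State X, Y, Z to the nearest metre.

X 4355307 m, Y -3870630 m, Z -2585556 m

WGS84: a = 6378137 m, e² = 0.006694380; N(φ) = a/√(1−e²sin²φ) = 6381691.739 m.
X = (N+h)·cosφ·cosλ = 4355306.821 m; Y = (N+h)·cosφ·sinλ = -3870630.139 m; Z = (N(1−e²)+h)·sinφ = -2585556.456 m.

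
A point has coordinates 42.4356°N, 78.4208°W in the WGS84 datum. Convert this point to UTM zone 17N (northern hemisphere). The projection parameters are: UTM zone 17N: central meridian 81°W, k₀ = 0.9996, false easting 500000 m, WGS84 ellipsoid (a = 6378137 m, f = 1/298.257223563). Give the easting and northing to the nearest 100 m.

E 712100 m, N 4701400 m

Zone 17 central meridian λ₀ = 6×17 − 183 = -81°; Δλ = +2.5792°.
Transverse Mercator on WGS84 with k₀ = 0.9996 gives E = 712146.754 m, N = 4701365.331 m.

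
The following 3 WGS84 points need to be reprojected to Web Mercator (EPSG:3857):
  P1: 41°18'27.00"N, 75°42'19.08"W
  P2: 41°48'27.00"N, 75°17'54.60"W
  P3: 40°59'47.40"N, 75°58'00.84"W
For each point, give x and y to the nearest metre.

Web Mercator: x = R·λ, y = R·ln tan(π/4+φ/2), R = 6378137 m.
P1 (41.3075°, -75.7053°) → (-8427475.446, 5057804.194) m.
P2 (41.8075°, -75.2985°) → (-8382190.677, 5132187.352) m.
P3 (40.9965°, -75.9669°) → (-8456596.625, 5011825.428) m.

P1: x -8427475 m, y 5057804 m; P2: x -8382191 m, y 5132187 m; P3: x -8456597 m, y 5011825 m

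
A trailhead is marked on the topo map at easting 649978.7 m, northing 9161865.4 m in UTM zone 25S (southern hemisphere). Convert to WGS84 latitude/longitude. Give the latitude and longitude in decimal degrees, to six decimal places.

lat -7.580300°, lon -31.640500°

Zone 25S: λ₀ = -33°, k₀ = 0.9996, false easting 500000 m, false northing 10000000 m.
Meridian distance M = (N − FN)/k₀ = -838470.0 m.
Inverse transverse Mercator on WGS84 gives φ = -7.58030015°, λ = -31.64049995°.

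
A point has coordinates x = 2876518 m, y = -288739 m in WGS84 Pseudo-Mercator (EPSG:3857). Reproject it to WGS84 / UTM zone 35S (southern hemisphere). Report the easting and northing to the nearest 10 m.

E 371070 m, N 9713350 m

Web Mercator inverse (R = 6378137 m) → φ = -2.59290108°, λ = 25.84020084°.
UTM 35S forward: E = 371065.811 m, N = 9713345.519 m.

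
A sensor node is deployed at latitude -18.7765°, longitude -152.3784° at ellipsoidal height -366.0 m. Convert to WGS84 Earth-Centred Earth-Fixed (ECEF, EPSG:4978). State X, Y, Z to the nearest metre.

X -5352013 m, Y -2800534 m, Z -2039824 m

WGS84: a = 6378137 m, e² = 0.006694380; N(φ) = a/√(1−e²sin²φ) = 6380349.999 m.
X = (N+h)·cosφ·cosλ = -5352012.941 m; Y = (N+h)·cosφ·sinλ = -2800534.357 m; Z = (N(1−e²)+h)·sinφ = -2039824.463 m.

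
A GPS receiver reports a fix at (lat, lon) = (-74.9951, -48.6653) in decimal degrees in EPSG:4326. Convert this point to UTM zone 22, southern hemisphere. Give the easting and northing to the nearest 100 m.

E 567500 m, N 1675600 m

Zone 22 central meridian λ₀ = 6×22 − 183 = -51°; Δλ = +2.3347°.
Transverse Mercator on WGS84 with k₀ = 0.9996 gives E = 567455.872 m, N = 1675612.198 m.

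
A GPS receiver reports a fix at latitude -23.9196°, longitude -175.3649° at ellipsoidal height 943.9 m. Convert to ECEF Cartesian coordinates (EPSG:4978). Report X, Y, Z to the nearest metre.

X -5815345 m, Y -471477 m, Z -2570529 m

WGS84: a = 6378137 m, e² = 0.006694380; N(φ) = a/√(1−e²sin²φ) = 6381649.503 m.
X = (N+h)·cosφ·cosλ = -5815345.204 m; Y = (N+h)·cosφ·sinλ = -471477.347 m; Z = (N(1−e²)+h)·sinφ = -2570528.548 m.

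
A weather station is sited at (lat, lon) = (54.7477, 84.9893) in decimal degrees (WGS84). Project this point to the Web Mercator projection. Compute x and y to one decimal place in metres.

x 9460965.6 m, y 7313053.0 m

Web Mercator is spherical with R = a = 6378137 m.
x = R·λ = 6378137 × 1.483343114 = 9460965.599 m.
y = R·ln tan(π/4 + φ/2) = 6378137 × 1.146581360 = 7313052.998 m.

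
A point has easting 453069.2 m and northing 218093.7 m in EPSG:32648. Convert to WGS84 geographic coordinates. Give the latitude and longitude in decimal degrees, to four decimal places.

Zone 48N: λ₀ = 105°, k₀ = 0.9996, false easting 500000 m.
Meridian distance M = (N − FN)/k₀ = 218181.0 m.
Inverse transverse Mercator on WGS84 gives φ = 1.97310045°, λ = 104.57800005°.

lat 1.9731°, lon 104.5780°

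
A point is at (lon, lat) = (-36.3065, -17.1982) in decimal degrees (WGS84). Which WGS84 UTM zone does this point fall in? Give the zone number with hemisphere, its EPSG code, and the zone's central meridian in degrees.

UTM zone = ⌊(λ + 180)/6⌋ + 1; -36.3065° ∈ [-42°, -36°) → zone 24.
Hemisphere: S (φ < 0).
Central meridian λ₀ = 6×24 − 183 = -39°.
EPSG code: 32724.

Zone 24S (EPSG:32724), central meridian -39°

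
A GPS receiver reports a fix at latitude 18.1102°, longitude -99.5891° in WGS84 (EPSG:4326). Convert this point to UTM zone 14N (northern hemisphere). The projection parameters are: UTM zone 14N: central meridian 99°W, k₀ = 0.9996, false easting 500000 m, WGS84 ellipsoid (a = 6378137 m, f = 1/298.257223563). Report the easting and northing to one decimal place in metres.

E 437674.3 m, N 2002477.3 m

Zone 14 central meridian λ₀ = 6×14 − 183 = -99°; Δλ = -0.5891°.
Transverse Mercator on WGS84 with k₀ = 0.9996 gives E = 437674.290 m, N = 2002477.311 m.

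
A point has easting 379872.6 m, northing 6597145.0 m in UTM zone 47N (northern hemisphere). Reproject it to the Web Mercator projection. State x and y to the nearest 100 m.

x 10784400 m, y 8288300 m

Unproject from UTM 47N (λ₀ = 99°) → φ = 59.49549980°, λ = 96.87829928°.
Web Mercator (R = 6378137 m): x = 10784442.945 m, y = 8288262.955 m.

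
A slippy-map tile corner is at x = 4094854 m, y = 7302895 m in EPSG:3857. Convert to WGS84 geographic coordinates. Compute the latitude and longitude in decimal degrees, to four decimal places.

lat 54.6950°, lon 36.7847°

R = 6378137 m. λ = x/R = 36.78469934°.
φ = 2·arctan(exp(y/R)) − 90° = 2·arctan(3.14241) − 90° = 54.69499777°.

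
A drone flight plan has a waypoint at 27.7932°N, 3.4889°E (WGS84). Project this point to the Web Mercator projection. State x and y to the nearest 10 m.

x 388380 m, y 3222930 m

Web Mercator is spherical with R = a = 6378137 m.
x = R·λ = 6378137 × 0.060892792 = 388382.571 m.
y = R·ln tan(π/4 + φ/2) = 6378137 × 0.505308364 = 3222925.971 m.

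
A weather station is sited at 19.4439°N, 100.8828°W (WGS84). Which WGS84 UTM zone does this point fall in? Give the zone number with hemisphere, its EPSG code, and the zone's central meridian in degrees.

UTM zone = ⌊(λ + 180)/6⌋ + 1; -100.8828° ∈ [-102°, -96°) → zone 14.
Hemisphere: N (φ ≥ 0).
Central meridian λ₀ = 6×14 − 183 = -99°.
EPSG code: 32614.

Zone 14N (EPSG:32614), central meridian -99°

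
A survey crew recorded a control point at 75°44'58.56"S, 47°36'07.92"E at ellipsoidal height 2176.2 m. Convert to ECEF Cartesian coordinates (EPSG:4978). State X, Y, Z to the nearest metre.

WGS84: a = 6378137 m, e² = 0.006694380; N(φ) = a/√(1−e²sin²φ) = 6398287.298 m.
X = (N+h)·cosφ·cosλ = 1062344.681 m; Y = (N+h)·cosφ·sinλ = 1163505.594 m; Z = (N(1−e²)+h)·sinφ = -6162001.486 m.

X 1062345 m, Y 1163506 m, Z -6162001 m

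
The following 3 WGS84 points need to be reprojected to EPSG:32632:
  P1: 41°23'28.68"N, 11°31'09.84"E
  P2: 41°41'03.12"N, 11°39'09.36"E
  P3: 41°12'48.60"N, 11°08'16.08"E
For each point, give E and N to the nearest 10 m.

UTM zone 32N: λ₀ = 9°, k₀ = 0.9996.
P1 (41.3913°, 11.5194°) → (710635.992, 4585259.635) m.
P2 (41.6842°, 11.6526°) → (720774.108, 4618114.212) m.
P3 (41.2135°, 11.1378°) → (679216.405, 4564661.451) m.

P1: E 710640 m, N 4585260 m; P2: E 720770 m, N 4618110 m; P3: E 679220 m, N 4564660 m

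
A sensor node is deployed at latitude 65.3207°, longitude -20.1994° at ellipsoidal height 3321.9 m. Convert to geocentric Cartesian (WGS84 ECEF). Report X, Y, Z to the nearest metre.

X 2507567 m, Y -922575 m, Z 5775749 m

WGS84: a = 6378137 m, e² = 0.006694380; N(φ) = a/√(1−e²sin²φ) = 6395837.319 m.
X = (N+h)·cosφ·cosλ = 2507566.706 m; Y = (N+h)·cosφ·sinλ = -922575.092 m; Z = (N(1−e²)+h)·sinφ = 5775748.873 m.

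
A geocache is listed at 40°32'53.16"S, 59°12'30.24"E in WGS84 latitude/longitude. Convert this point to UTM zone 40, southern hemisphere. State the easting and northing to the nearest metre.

Zone 40 central meridian λ₀ = 6×40 − 183 = 57°; Δλ = +2.2084°.
Transverse Mercator on WGS84 with k₀ = 0.9996 gives E = 686999.794 m, N = 5509062.713 m.

E 687000 m, N 5509063 m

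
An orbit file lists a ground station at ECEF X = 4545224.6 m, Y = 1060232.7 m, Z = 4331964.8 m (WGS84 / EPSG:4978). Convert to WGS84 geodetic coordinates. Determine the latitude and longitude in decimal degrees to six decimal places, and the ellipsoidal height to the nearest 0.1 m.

λ = atan2(Y, X) = 13.13020021°; p = √(X²+Y²) = 4667243.3 m.
Bowring's method on WGS84 (a = 6378137 m, b = 6356752.314 m) gives φ = 43.058299504°, h = -397.600 m.

lat 43.058300°, lon 13.130200°, h -397.6 m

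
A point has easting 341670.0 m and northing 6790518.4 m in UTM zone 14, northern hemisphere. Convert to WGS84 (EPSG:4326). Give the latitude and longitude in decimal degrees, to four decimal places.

Zone 14N: λ₀ = -99°, k₀ = 0.9996, false easting 500000 m.
Meridian distance M = (N − FN)/k₀ = 6793235.7 m.
Inverse transverse Mercator on WGS84 gives φ = 61.21689986°, λ = -101.94820083°.

lat 61.2169°, lon -101.9482°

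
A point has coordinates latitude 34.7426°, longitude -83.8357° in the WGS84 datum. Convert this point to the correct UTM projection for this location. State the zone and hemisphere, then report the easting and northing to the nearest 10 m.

Zone 17N: E 240390 m, N 3848160 m

Longitude -83.8357° lies in the 6° band [-84°, -78°), giving zone 17; latitude is north of the equator, so 17N.
Zone 17 central meridian λ₀ = 6×17 − 183 = -81°; Δλ = -2.8357°.
Transverse Mercator on WGS84 with k₀ = 0.9996 gives E = 240392.546 m, N = 3848161.902 m.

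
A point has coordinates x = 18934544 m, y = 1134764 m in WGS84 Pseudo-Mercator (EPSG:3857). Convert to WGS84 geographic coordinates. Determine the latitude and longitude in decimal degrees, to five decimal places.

lat 10.14040°, lon 170.09190°

R = 6378137 m. λ = x/R = 170.09190273°.
φ = 2·arctan(exp(y/R)) − 90° = 2·arctan(1.19472) − 90° = 10.14040192°.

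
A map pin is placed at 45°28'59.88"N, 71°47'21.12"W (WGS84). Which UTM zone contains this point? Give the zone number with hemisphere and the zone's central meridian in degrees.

Zone 19N, central meridian -69°

UTM zone = ⌊(λ + 180)/6⌋ + 1; -71.7892° ∈ [-72°, -66°) → zone 19.
Hemisphere: N (φ ≥ 0).
Central meridian λ₀ = 6×19 − 183 = -69°.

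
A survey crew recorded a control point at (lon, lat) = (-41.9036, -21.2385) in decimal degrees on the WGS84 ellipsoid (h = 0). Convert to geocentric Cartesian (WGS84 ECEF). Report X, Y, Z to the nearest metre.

WGS84: a = 6378137 m, e² = 0.006694380; N(φ) = a/√(1−e²sin²φ) = 6380940.364 m.
X = (N+h)·cosφ·cosλ = 4426581.084 m; Y = (N+h)·cosφ·sinλ = -3972246.122 m; Z = (N(1−e²)+h)·sinφ = -2296027.733 m.

X 4426581 m, Y -3972246 m, Z -2296028 m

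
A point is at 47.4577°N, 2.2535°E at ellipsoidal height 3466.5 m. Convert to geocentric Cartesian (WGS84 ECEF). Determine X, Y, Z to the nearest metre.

X 4319335 m, Y 169971 m, Z 4678873 m

WGS84: a = 6378137 m, e² = 0.006694380; N(φ) = a/√(1−e²sin²φ) = 6389757.735 m.
X = (N+h)·cosφ·cosλ = 4319335.422 m; Y = (N+h)·cosφ·sinλ = 169971.412 m; Z = (N(1−e²)+h)·sinφ = 4678873.261 m.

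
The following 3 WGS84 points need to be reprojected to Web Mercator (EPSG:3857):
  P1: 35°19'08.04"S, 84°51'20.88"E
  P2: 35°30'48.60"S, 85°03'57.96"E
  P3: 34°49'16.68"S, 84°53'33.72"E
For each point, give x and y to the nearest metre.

P1: x 9446104 m, y -4207303 m; P2: x 9469515 m, y -4233885 m; P3: x 9450212 m, y -4139623 m

Web Mercator: x = R·λ, y = R·ln tan(π/4+φ/2), R = 6378137 m.
P1 (-35.3189°, 84.8558°) → (9446104.447, -4207303.273) m.
P2 (-35.5135°, 85.0661°) → (9469514.936, -4233884.563) m.
P3 (-34.8213°, 84.8927°) → (9450212.136, -4139622.967) m.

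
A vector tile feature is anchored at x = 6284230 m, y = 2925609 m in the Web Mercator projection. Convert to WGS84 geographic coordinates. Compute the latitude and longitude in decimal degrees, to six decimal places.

R = 6378137 m. λ = x/R = 56.45219858°.
φ = 2·arctan(exp(y/R)) − 90° = 2·arctan(1.58201) − 90° = 25.40529757°.

lat 25.405298°, lon 56.452199°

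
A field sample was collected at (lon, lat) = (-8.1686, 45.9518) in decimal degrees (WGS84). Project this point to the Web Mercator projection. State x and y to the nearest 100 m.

x -909300 m, y 5772600 m

Web Mercator is spherical with R = a = 6378137 m.
x = R·λ = 6378137 × -0.142568965 = -909324.392 m.
y = R·ln tan(π/4 + φ/2) = 6378137 × 0.905064990 = 5772628.498 m.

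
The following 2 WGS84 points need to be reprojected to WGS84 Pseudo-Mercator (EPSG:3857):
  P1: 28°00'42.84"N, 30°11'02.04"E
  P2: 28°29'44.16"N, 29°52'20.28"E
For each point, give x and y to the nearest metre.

Web Mercator: x = R·λ, y = R·ln tan(π/4+φ/2), R = 6378137 m.
P1 (28.0119°, 30.1839°) → (3360056.378, 3250474.190) m.
P2 (28.4956°, 29.8723°) → (3325369.225, 3311602.525) m.

P1: x 3360056 m, y 3250474 m; P2: x 3325369 m, y 3311603 m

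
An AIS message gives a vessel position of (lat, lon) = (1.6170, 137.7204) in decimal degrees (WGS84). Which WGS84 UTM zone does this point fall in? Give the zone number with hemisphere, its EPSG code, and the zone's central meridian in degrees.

Zone 53N (EPSG:32653), central meridian 135°

UTM zone = ⌊(λ + 180)/6⌋ + 1; 137.7204° ∈ [132°, 138°) → zone 53.
Hemisphere: N (φ ≥ 0).
Central meridian λ₀ = 6×53 − 183 = 135°.
EPSG code: 32653.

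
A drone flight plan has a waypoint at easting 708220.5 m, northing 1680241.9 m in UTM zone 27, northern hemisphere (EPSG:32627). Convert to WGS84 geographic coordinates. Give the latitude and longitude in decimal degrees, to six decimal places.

lat 15.189800°, lon -19.061800°

Zone 27N: λ₀ = -21°, k₀ = 0.9996, false easting 500000 m.
Meridian distance M = (N − FN)/k₀ = 1680914.3 m.
Inverse transverse Mercator on WGS84 gives φ = 15.18979973°, λ = -19.06180031°.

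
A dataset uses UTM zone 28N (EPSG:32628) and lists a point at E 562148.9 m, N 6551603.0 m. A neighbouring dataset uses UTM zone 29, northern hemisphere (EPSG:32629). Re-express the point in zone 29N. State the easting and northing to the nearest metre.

UTM 28N → geographic: φ = 59.09920017°, λ = -13.91509965°.
UTM 29N (λ₀ = -9°) forward: E = 218592.192 m, N = 6561464.790 m.

E 218592 m, N 6561465 m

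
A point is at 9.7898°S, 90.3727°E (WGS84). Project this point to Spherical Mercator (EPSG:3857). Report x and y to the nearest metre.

Web Mercator is spherical with R = a = 6378137 m.
x = R·λ = 6378137 × 1.577301169 = 10060242.946 m.
y = R·ln tan(π/4 + φ/2) = 6378137 × -0.171701748 = -1095137.274 m.

x 10060243 m, y -1095137 m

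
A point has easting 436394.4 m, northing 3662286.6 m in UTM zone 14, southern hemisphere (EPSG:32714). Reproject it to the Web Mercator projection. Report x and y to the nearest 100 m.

Unproject from UTM 14S (λ₀ = -99°) → φ = -57.17820023°, λ = -100.05210047°.
Web Mercator (R = 6378137 m): x = -11137748.877 m, y = -7796628.810 m.

x -11137700 m, y -7796600 m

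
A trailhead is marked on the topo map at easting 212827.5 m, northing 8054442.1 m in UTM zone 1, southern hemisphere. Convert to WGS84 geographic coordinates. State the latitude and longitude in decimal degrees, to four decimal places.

lat -17.5781°, lon -179.7055°

Zone 1S: λ₀ = -177°, k₀ = 0.9996, false easting 500000 m, false northing 10000000 m.
Meridian distance M = (N − FN)/k₀ = -1946336.4 m.
Inverse transverse Mercator on WGS84 gives φ = -17.57810004°, λ = -179.70549965°.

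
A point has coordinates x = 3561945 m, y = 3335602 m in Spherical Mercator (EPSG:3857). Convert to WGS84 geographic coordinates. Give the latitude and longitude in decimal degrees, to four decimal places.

R = 6378137 m. λ = x/R = 31.99749635°.
φ = 2·arctan(exp(y/R)) − 90° = 2·arctan(1.68704) − 90° = 28.68490261°.

lat 28.6849°, lon 31.9975°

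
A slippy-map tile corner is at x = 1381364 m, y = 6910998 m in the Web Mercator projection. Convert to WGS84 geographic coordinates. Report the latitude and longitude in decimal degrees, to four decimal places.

lat 52.6090°, lon 12.4090°

R = 6378137 m. λ = x/R = 12.40900394°.
φ = 2·arctan(exp(y/R)) − 90° = 2·arctan(2.95514) − 90° = 52.60899743°.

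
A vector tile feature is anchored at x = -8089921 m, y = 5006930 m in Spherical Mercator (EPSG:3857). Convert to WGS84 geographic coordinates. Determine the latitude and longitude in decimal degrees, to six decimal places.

lat 40.963300°, lon -72.672997°

R = 6378137 m. λ = x/R = -72.67299682°.
φ = 2·arctan(exp(y/R)) − 90° = 2·arctan(2.19244) − 90° = 40.96330049°.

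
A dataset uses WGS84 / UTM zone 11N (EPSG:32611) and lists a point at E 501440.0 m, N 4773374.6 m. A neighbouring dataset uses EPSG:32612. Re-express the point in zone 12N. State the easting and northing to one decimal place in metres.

UTM 11N → geographic: φ = 43.11309968°, λ = -116.98230060°.
UTM 12N (λ₀ = -111°) forward: E = 13229.330 m, N = 4790774.959 m.

E 13229.3 m, N 4790775.0 m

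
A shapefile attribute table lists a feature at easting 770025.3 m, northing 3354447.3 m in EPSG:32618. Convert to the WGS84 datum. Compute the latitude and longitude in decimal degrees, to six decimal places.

Zone 18N: λ₀ = -75°, k₀ = 0.9996, false easting 500000 m.
Meridian distance M = (N − FN)/k₀ = 3355789.6 m.
Inverse transverse Mercator on WGS84 gives φ = 30.29170000°, λ = -72.19260002°.

lat 30.291700°, lon -72.192600°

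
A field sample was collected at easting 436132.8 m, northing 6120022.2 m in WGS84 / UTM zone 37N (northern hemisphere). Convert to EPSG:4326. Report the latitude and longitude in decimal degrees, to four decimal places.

lat 55.2226°, lon 37.9960°

Zone 37N: λ₀ = 39°, k₀ = 0.9996, false easting 500000 m.
Meridian distance M = (N − FN)/k₀ = 6122471.2 m.
Inverse transverse Mercator on WGS84 gives φ = 55.22259980°, λ = 37.99600026°.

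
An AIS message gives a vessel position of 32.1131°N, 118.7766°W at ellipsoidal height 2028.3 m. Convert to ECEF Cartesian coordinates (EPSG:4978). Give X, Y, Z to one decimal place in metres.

X -2603927.2 m, Y -4741111.6 m, Z 3372138.8 m

WGS84: a = 6378137 m, e² = 0.006694380; N(φ) = a/√(1−e²sin²φ) = 6384178.548 m.
X = (N+h)·cosφ·cosλ = -2603927.233 m; Y = (N+h)·cosφ·sinλ = -4741111.639 m; Z = (N(1−e²)+h)·sinφ = 3372138.815 m.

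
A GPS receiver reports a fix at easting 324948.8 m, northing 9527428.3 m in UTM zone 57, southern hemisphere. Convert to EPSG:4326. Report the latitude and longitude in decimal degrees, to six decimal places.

Zone 57S: λ₀ = 159°, k₀ = 0.9996, false easting 500000 m, false northing 10000000 m.
Meridian distance M = (N − FN)/k₀ = -472760.8 m.
Inverse transverse Mercator on WGS84 gives φ = -4.27380004°, λ = 157.42270016°.

lat -4.273800°, lon 157.422700°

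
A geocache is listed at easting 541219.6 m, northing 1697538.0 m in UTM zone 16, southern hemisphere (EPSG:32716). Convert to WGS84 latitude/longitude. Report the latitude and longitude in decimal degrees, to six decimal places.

Zone 16S: λ₀ = -87°, k₀ = 0.9996, false easting 500000 m, false northing 10000000 m.
Meridian distance M = (N − FN)/k₀ = -8305784.3 m.
Inverse transverse Mercator on WGS84 gives φ = -74.80609977°, λ = -85.59090110°.

lat -74.806100°, lon -85.590901°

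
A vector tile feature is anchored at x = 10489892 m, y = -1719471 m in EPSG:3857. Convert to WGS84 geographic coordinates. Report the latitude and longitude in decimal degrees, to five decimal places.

R = 6378137 m. λ = x/R = 94.23230312°.
φ = 2·arctan(exp(y/R)) − 90° = 2·arctan(0.76369) − 90° = -15.26249988°.

lat -15.26250°, lon 94.23230°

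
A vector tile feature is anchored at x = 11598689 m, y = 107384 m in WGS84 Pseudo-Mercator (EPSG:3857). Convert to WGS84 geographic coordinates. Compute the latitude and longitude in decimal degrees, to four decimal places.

R = 6378137 m. λ = x/R = 104.19279604°.
φ = 2·arctan(exp(y/R)) − 90° = 2·arctan(1.01698) − 90° = 0.96460131°.

lat 0.9646°, lon 104.1928°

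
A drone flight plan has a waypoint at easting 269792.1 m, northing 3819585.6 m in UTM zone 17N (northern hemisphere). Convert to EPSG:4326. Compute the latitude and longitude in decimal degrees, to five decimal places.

Zone 17N: λ₀ = -81°, k₀ = 0.9996, false easting 500000 m.
Meridian distance M = (N − FN)/k₀ = 3821114.0 m.
Inverse transverse Mercator on WGS84 gives φ = 34.49219980°, λ = -83.50709988°.

lat 34.49220°, lon -83.50710°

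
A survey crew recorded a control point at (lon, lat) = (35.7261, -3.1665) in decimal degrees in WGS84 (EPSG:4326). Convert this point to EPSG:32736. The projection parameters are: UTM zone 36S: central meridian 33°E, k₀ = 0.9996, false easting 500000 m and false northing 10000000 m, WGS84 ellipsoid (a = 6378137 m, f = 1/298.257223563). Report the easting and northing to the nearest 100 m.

E 803000 m, N 9649600 m

Zone 36 central meridian λ₀ = 6×36 − 183 = 33°; Δλ = +2.7261°.
Transverse Mercator on WGS84 with k₀ = 0.9996 gives E = 803001.042 m, N = 9649604.634 m.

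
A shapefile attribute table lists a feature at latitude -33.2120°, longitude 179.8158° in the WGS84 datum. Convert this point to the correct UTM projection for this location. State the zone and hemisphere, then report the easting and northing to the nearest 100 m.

Zone 60S: E 762500 m, N 6321700 m

Longitude 179.8158° lies in the 6° band [174°, 180°), giving zone 60; latitude is south of the equator, so 60S.
Zone 60 central meridian λ₀ = 6×60 − 183 = 177°; Δλ = +2.8158°.
Transverse Mercator on WGS84 with k₀ = 0.9996 gives E = 762452.013 m, N = 6321676.172 m.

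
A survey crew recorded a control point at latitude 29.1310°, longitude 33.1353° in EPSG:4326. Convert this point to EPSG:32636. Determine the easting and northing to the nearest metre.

Zone 36 central meridian λ₀ = 6×36 − 183 = 33°; Δλ = +0.1353°.
Transverse Mercator on WGS84 with k₀ = 0.9996 gives E = 513161.567 m, N = 3222507.000 m.

E 513162 m, N 3222507 m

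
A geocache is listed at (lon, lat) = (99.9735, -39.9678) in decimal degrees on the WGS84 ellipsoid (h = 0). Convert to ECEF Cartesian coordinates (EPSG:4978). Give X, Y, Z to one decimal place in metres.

X -847779.0 m, Y 4821031.5 m, Z -4075246.1 m

WGS84: a = 6378137 m, e² = 0.006694380; N(φ) = a/√(1−e²sin²φ) = 6386964.302 m.
X = (N+h)·cosφ·cosλ = -847779.001 m; Y = (N+h)·cosφ·sinλ = 4821031.491 m; Z = (N(1−e²)+h)·sinφ = -4075246.084 m.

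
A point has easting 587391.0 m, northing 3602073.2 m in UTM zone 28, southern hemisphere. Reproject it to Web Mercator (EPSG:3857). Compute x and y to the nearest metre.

x -1506498 m, y -7907685 m

Unproject from UTM 28S (λ₀ = -15°) → φ = -57.71500021°, λ = -13.53310053°.
Web Mercator (R = 6378137 m): x = -1506497.860 m, y = -7907684.768 m.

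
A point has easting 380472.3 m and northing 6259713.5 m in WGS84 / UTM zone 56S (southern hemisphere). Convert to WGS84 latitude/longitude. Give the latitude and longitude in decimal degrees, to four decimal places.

Zone 56S: λ₀ = 153°, k₀ = 0.9996, false easting 500000 m, false northing 10000000 m.
Meridian distance M = (N − FN)/k₀ = -3741783.2 m.
Inverse transverse Mercator on WGS84 gives φ = -33.79600031°, λ = 151.70879993°.

lat -33.7960°, lon 151.7088°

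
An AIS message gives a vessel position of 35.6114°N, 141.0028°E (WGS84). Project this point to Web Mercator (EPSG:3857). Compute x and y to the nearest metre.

x 15696360 m, y 4247282 m

Web Mercator is spherical with R = a = 6378137 m.
x = R·λ = 6378137 × 2.460963115 = 15696359.896 m.
y = R·ln tan(π/4 + φ/2) = 6378137 × 0.665912557 = 4247281.516 m.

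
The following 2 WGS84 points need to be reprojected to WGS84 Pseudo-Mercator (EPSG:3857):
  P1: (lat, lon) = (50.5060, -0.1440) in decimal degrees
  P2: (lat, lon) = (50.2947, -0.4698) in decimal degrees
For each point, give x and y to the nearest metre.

Web Mercator: x = R·λ, y = R·ln tan(π/4+φ/2), R = 6378137 m.
P1 (50.5060°, -0.1440°) → (-16030.007, 6534371.689) m.
P2 (50.2947°, -0.4698°) → (-52297.897, 6497469.981) m.

P1: x -16030 m, y 6534372 m; P2: x -52298 m, y 6497470 m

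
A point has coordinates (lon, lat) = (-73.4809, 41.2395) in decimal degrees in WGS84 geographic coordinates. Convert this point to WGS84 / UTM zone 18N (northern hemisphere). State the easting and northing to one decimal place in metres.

E 627297.0 m, N 4566457.0 m

Zone 18 central meridian λ₀ = 6×18 − 183 = -75°; Δλ = +1.5191°.
Transverse Mercator on WGS84 with k₀ = 0.9996 gives E = 627297.040 m, N = 4566456.963 m.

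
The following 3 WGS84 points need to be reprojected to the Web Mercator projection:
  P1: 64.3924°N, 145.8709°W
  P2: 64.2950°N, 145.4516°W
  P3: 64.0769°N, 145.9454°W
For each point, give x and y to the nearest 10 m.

Web Mercator: x = R·λ, y = R·ln tan(π/4+φ/2), R = 6378137 m.
P1 (64.3924°, -145.8709°) → (-16238274.310, 9450116.819) m.
P2 (64.2950°, -145.4516°) → (-16191598.047, 9425074.695) m.
P3 (64.0769°, -145.9454°) → (-16246567.612, 9369319.000) m.

P1: x -16238270 m, y 9450120 m; P2: x -16191600 m, y 9425070 m; P3: x -16246570 m, y 9369320 m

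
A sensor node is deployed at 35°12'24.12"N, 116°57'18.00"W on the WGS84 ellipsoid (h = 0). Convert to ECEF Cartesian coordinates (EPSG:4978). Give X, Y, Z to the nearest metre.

X -2364926 m, Y -4650454 m, Z 3656628 m

WGS84: a = 6378137 m, e² = 0.006694380; N(φ) = a/√(1−e²sin²φ) = 6385244.884 m.
X = (N+h)·cosφ·cosλ = -2364925.594 m; Y = (N+h)·cosφ·sinλ = -4650453.578 m; Z = (N(1−e²)+h)·sinφ = 3656627.781 m.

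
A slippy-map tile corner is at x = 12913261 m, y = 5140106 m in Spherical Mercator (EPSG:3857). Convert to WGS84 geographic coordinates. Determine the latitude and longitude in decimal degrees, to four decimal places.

lat 41.8605°, lon 116.0018°

R = 6378137 m. λ = x/R = 116.00179724°.
φ = 2·arctan(exp(y/R)) − 90° = 2·arctan(2.23870) − 90° = 41.86050086°.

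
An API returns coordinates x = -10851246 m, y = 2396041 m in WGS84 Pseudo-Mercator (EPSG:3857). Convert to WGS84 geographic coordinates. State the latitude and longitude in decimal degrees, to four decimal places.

R = 6378137 m. λ = x/R = -97.47840134°.
φ = 2·arctan(exp(y/R)) − 90° = 2·arctan(1.45596) − 90° = 21.03490397°.

lat 21.0349°, lon -97.4784°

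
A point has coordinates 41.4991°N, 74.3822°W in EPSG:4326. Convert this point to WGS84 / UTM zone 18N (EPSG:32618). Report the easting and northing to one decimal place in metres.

E 551564.1 m, N 4594348.5 m

Zone 18 central meridian λ₀ = 6×18 − 183 = -75°; Δλ = +0.6178°.
Transverse Mercator on WGS84 with k₀ = 0.9996 gives E = 551564.137 m, N = 4594348.513 m.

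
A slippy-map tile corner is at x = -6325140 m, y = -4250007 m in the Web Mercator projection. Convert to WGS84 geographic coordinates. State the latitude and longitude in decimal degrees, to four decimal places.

lat -35.6313°, lon -56.8197°

R = 6378137 m. λ = x/R = -56.81969936°.
φ = 2·arctan(exp(y/R)) − 90° = 2·arctan(0.51358) − 90° = -35.63130219°.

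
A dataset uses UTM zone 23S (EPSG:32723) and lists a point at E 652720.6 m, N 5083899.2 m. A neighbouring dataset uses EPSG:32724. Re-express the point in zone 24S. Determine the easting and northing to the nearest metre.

UTM 23S → geographic: φ = -44.38210028°, λ = -43.08279960°.
UTM 24S (λ₀ = -39°) forward: E = 174767.011 m, N = 5077574.762 m.

E 174767 m, N 5077575 m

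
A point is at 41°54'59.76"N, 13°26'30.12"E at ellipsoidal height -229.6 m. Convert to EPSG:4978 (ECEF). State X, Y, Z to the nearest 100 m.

WGS84: a = 6378137 m, e² = 0.006694380; N(φ) = a/√(1−e²sin²φ) = 6387686.139 m.
X = (N+h)·cosφ·cosλ = 4622821.822 m; Y = (N+h)·cosφ·sinλ = 1104867.575 m; Z = (N(1−e²)+h)·sinφ = 4238561.863 m.

X 4622800 m, Y 1104900 m, Z 4238600 m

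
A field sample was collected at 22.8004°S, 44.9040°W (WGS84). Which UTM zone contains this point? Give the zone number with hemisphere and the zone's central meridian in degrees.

Zone 23S, central meridian -45°

UTM zone = ⌊(λ + 180)/6⌋ + 1; -44.9040° ∈ [-48°, -42°) → zone 23.
Hemisphere: S (φ < 0).
Central meridian λ₀ = 6×23 − 183 = -45°.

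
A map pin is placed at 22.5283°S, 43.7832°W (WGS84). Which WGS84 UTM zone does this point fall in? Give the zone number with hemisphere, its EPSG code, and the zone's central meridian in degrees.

UTM zone = ⌊(λ + 180)/6⌋ + 1; -43.7832° ∈ [-48°, -42°) → zone 23.
Hemisphere: S (φ < 0).
Central meridian λ₀ = 6×23 − 183 = -45°.
EPSG code: 32723.

Zone 23S (EPSG:32723), central meridian -45°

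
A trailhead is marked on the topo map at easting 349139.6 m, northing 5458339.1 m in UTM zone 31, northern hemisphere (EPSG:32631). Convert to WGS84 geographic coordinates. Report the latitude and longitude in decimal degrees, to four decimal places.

Zone 31N: λ₀ = 3°, k₀ = 0.9996, false easting 500000 m.
Meridian distance M = (N − FN)/k₀ = 5460523.3 m.
Inverse transverse Mercator on WGS84 gives φ = 49.25920042°, λ = 0.92659942°.

lat 49.2592°, lon 0.9266°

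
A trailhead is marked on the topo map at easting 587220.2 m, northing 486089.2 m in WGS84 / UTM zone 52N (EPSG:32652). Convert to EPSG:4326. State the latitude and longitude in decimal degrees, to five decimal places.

lat 4.39730°, lon 129.78610°

Zone 52N: λ₀ = 129°, k₀ = 0.9996, false easting 500000 m.
Meridian distance M = (N − FN)/k₀ = 486283.7 m.
Inverse transverse Mercator on WGS84 gives φ = 4.39729981°, λ = 129.78610002°.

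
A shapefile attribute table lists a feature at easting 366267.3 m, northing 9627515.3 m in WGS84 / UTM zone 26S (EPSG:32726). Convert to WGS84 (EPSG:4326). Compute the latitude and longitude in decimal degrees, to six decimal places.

Zone 26S: λ₀ = -27°, k₀ = 0.9996, false easting 500000 m, false northing 10000000 m.
Meridian distance M = (N − FN)/k₀ = -372633.8 m.
Inverse transverse Mercator on WGS84 gives φ = -3.36919989°, λ = -28.20380041°.

lat -3.369200°, lon -28.203800°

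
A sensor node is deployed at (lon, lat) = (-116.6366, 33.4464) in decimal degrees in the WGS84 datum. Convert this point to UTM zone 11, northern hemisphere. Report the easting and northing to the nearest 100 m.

E 533800 m, N 3700800 m

Zone 11 central meridian λ₀ = 6×11 − 183 = -117°; Δλ = +0.3634°.
Transverse Mercator on WGS84 with k₀ = 0.9996 gives E = 533775.423 m, N = 3700835.702 m.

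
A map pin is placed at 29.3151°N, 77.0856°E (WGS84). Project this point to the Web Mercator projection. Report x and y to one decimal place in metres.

x 8581129.7 m, y 3415812.7 m

Web Mercator is spherical with R = a = 6378137 m.
x = R·λ = 6378137 × 1.345397526 = 8581129.739 m.
y = R·ln tan(π/4 + φ/2) = 6378137 × 0.535550218 = 3415812.661 m.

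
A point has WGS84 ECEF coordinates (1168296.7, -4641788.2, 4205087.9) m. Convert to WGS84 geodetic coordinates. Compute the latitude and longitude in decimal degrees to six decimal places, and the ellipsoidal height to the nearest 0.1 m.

λ = atan2(Y, X) = -75.87260048°; p = √(X²+Y²) = 4786555.6 m.
Bowring's method on WGS84 (a = 6378137 m, b = 6356752.314 m) gives φ = 41.49080017°, h = 2537.289 m.

lat 41.490800°, lon -75.872600°, h 2537.3 m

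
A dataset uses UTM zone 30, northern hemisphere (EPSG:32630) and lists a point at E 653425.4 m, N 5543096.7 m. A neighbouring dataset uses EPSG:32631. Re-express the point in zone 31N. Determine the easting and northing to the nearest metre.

UTM 30N → geographic: φ = 50.02039971°, λ = -0.85819979°.
UTM 31N (λ₀ = 3°) forward: E = 223647.452 m, N = 5548033.614 m.

E 223647 m, N 5548034 m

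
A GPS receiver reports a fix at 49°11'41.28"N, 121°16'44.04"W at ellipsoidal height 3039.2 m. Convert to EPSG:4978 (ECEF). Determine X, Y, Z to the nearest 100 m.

WGS84: a = 6378137 m, e² = 0.006694380; N(φ) = a/√(1−e²sin²φ) = 6390404.153 m.
X = (N+h)·cosφ·cosλ = -2169260.347 m; Y = (N+h)·cosφ·sinλ = -3570768.124 m; Z = (N(1−e²)+h)·sinφ = 4807044.284 m.

X -2169300 m, Y -3570800 m, Z 4807000 m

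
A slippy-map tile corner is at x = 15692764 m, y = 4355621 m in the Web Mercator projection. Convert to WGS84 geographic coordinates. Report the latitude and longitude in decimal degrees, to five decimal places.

R = 6378137 m. λ = x/R = 140.97049751°.
φ = 2·arctan(exp(y/R)) − 90° = 2·arctan(1.97961) − 90° = 36.39869659°.

lat 36.39870°, lon 140.97050°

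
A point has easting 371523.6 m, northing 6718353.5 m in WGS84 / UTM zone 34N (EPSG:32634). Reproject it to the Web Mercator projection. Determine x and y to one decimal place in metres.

Unproject from UTM 34N (λ₀ = 21°) → φ = 60.58050014°, λ = 18.65510007°.
Web Mercator (R = 6378137 m): x = 2076676.241 m, y = 8530129.556 m.

x 2076676.2 m, y 8530129.6 m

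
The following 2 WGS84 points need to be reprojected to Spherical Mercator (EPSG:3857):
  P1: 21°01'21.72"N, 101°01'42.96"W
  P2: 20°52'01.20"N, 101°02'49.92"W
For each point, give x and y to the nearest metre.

P1: x -11246452 m, y 2394586 m; P2: x -11248523 m, y 2376027 m

Web Mercator: x = R·λ, y = R·ln tan(π/4+φ/2), R = 6378137 m.
P1 (21.0227°, -101.0286°) → (-11246452.308, 2394585.526) m.
P2 (20.8670°, -101.0472°) → (-11248522.850, 2376026.806) m.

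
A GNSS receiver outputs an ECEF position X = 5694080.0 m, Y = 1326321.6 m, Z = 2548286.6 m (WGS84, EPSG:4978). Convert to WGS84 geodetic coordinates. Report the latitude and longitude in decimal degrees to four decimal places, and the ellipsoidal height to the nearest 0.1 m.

λ = atan2(Y, X) = 13.11209993°; p = √(X²+Y²) = 5846509.7 m.
Bowring's method on WGS84 (a = 6378137 m, b = 6356752.314 m) gives φ = 23.69189986°, h = 3021.553 m.

lat 23.6919°, lon 13.1121°, h 3021.6 m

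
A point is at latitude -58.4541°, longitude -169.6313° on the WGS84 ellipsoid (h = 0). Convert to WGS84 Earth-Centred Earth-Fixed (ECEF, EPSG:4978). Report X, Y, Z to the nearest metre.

WGS84: a = 6378137 m, e² = 0.006694380; N(φ) = a/√(1−e²sin²φ) = 6393699.028 m.
X = (N+h)·cosφ·cosλ = -3290439.633 m; Y = (N+h)·cosφ·sinλ = -602050.790 m; Z = (N(1−e²)+h)·sinφ = -5412369.937 m.

X -3290440 m, Y -602051 m, Z -5412370 m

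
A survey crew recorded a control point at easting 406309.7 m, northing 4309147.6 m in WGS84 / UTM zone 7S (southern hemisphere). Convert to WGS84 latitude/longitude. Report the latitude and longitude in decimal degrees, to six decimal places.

lat -51.361200°, lon -142.345700°

Zone 7S: λ₀ = -141°, k₀ = 0.9996, false easting 500000 m, false northing 10000000 m.
Meridian distance M = (N − FN)/k₀ = -5693129.7 m.
Inverse transverse Mercator on WGS84 gives φ = -51.36119990°, λ = -142.34570005°.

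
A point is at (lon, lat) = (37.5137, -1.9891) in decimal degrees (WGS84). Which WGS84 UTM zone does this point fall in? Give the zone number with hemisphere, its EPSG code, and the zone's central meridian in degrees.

UTM zone = ⌊(λ + 180)/6⌋ + 1; 37.5137° ∈ [36°, 42°) → zone 37.
Hemisphere: S (φ < 0).
Central meridian λ₀ = 6×37 − 183 = 39°.
EPSG code: 32737.

Zone 37S (EPSG:32737), central meridian 39°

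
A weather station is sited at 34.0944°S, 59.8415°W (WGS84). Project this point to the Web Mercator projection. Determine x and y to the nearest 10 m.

Web Mercator is spherical with R = a = 6378137 m.
x = R·λ = 6378137 × -1.044431204 = -6661525.308 m.
y = R·ln tan(π/4 + φ/2) = 6378137 × -0.633646580 = -4041484.694 m.

x -6661530 m, y -4041480 m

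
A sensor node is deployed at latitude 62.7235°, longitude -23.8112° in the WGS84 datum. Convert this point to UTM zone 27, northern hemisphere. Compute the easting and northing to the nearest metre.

Zone 27 central meridian λ₀ = 6×27 − 183 = -21°; Δλ = -2.8112°.
Transverse Mercator on WGS84 with k₀ = 0.9996 gives E = 356293.889 m, N = 6957917.334 m.

E 356294 m, N 6957917 m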